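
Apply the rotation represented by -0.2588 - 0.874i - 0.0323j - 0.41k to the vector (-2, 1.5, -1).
(-2.29, -1.407, -0.152)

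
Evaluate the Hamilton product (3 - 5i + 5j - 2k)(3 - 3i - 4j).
14 - 32i + 9j + 29k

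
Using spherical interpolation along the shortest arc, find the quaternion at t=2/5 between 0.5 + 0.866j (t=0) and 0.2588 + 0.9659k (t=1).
0.5259 + 0.6645j + 0.5309k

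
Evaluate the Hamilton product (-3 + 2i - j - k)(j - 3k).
-2 + 4i + 3j + 11k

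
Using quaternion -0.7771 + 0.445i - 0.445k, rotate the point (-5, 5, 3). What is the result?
(-7.666, -0.344, 0.334)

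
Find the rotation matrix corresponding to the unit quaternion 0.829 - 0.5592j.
[[0.3746, 0, -0.9272], [0, 1, 0], [0.9272, 0, 0.3746]]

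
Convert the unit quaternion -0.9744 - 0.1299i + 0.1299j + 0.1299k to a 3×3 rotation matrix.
[[0.9325, 0.2194, -0.2869], [-0.2869, 0.9325, -0.2194], [0.2194, 0.2869, 0.9325]]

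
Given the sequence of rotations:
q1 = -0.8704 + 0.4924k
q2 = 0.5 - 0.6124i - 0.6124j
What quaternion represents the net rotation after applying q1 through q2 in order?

q2 · q1 = -0.4352 + 0.2315i + 0.8346j + 0.2462k
-0.4352 + 0.2315i + 0.8346j + 0.2462k


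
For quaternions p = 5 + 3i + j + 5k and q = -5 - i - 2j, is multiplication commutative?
No: pq = -20 - 10i - 20j - 30k ≠ -20 - 30i - 10j - 20k = qp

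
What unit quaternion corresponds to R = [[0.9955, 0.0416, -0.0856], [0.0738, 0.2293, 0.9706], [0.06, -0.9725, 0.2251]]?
0.7826 - 0.6207i - 0.0465j + 0.0103k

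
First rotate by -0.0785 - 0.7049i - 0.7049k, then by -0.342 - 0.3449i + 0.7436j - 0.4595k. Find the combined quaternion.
-0.5402 - 0.256i + 0.0224j + 0.8013k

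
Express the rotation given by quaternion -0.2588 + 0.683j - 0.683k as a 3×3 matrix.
[[-0.866, -0.3535, -0.3535], [0.3535, 0.067, -0.933], [0.3535, -0.933, 0.067]]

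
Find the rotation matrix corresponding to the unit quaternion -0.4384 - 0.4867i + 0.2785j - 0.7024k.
[[-0.1419, -0.887, 0.4395], [0.3448, -0.4605, -0.818], [0.9279, 0.0355, 0.3711]]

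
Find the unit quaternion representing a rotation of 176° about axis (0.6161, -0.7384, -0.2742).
0.0349 + 0.6157i - 0.738j - 0.274k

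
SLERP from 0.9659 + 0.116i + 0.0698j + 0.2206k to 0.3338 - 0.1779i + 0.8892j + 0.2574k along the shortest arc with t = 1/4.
0.9048 + 0.0413i + 0.3327j + 0.2626k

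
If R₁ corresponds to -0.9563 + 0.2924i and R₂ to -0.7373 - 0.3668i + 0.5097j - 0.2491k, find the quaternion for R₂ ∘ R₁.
0.8123 + 0.1352i - 0.5603j + 0.0892k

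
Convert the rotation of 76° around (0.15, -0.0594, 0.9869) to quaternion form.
0.788 + 0.0923i - 0.0366j + 0.6076k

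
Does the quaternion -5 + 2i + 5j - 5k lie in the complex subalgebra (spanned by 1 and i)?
No. The quaternion -5 + 2i + 5j - 5k has j-coefficient y = 5 and k-coefficient z = -5, not both zero, so it does not lie in the complex subalgebra spanned by 1 and i.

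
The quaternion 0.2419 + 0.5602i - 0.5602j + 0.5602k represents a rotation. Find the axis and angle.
axis = (√3/3, -√3/3, √3/3), θ = 152°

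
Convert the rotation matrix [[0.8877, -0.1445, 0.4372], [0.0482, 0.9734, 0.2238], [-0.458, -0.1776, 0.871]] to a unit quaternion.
0.9659 - 0.1039i + 0.2317j + 0.0499k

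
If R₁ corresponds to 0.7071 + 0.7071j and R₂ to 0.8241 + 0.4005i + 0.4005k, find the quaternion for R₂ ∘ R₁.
0.5827 + 0.5827j + 0.5664k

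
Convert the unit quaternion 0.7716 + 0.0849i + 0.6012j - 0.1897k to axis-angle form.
axis = (0.1335, 0.9451, -0.2982), θ = 79°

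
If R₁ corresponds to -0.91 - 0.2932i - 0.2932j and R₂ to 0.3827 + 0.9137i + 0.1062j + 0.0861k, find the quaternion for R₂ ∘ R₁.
-0.0492 - 0.9184i - 0.2341j - 0.3151k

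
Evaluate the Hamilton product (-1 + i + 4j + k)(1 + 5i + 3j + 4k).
-22 + 9i + 2j - 20k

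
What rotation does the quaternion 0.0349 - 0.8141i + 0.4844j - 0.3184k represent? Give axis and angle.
axis = (-0.8146, 0.4847, -0.3186), θ = 176°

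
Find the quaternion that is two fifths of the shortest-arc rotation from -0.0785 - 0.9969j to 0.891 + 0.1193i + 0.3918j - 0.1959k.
-0.4786 - 0.0569i - 0.8712j + 0.0934k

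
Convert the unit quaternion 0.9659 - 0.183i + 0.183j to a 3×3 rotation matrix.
[[0.933, -0.067, 0.3535], [-0.067, 0.933, 0.3535], [-0.3535, -0.3535, 0.866]]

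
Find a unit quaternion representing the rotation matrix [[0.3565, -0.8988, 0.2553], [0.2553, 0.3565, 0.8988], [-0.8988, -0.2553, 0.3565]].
0.7193 - 0.4011i + 0.4011j + 0.4011k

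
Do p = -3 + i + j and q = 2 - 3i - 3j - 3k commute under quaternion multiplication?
No: pq = 8i + 14j + 9k ≠ 14i + 8j + 9k = qp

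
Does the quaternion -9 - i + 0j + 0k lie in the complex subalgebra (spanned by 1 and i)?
Yes. The quaternion -9 - i has j- and k-coefficients y = z = 0, so it lies in the complex subalgebra spanned by 1 and i.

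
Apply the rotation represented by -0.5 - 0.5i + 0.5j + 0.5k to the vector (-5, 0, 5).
(-5, 5, 0)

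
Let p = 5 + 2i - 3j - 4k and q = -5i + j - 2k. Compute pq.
5 - 15i + 29j - 23k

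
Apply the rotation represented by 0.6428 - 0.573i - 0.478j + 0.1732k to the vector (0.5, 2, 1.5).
(-0.328, 1.809, -1.767)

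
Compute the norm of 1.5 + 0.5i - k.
1.871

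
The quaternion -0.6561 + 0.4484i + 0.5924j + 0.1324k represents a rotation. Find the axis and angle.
axis = (0.5942, 0.785, 0.1754), θ = 262°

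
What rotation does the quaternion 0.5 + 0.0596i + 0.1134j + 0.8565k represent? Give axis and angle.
axis = (0.0688, 0.1309, 0.989), θ = 2π/3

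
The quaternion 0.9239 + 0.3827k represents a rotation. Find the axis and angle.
axis = (0, 0, 1), θ = π/4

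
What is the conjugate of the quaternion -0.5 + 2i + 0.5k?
-0.5 - 2i - 0.5k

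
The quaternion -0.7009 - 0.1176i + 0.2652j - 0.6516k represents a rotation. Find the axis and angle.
axis = (-0.1649, 0.3718, -0.9135), θ = 269°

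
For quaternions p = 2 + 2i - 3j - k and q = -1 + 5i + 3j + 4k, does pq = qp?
No: pq = 1 - i - 4j + 30k ≠ 1 + 17i + 22j - 12k = qp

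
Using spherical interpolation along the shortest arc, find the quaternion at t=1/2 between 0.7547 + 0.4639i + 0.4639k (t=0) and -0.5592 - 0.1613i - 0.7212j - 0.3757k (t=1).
0.7187 + 0.342i + 0.3945j + 0.4593k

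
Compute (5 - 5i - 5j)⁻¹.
0.0667 + 0.0667i + 0.0667j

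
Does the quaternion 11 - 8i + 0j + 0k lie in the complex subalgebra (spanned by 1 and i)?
Yes. The quaternion 11 - 8i has j- and k-coefficients y = z = 0, so it lies in the complex subalgebra spanned by 1 and i.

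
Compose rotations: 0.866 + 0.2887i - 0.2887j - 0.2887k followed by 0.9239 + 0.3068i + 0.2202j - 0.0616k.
0.7573 + 0.4511i - 0.0052j - 0.4722k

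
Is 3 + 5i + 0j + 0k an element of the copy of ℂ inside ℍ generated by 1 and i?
Yes. The quaternion 3 + 5i has j- and k-coefficients y = z = 0, so it lies in the complex subalgebra spanned by 1 and i.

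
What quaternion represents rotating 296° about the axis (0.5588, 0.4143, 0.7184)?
-0.848 + 0.2961i + 0.2195j + 0.3807k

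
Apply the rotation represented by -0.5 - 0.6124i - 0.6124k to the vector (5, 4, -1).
(-1.95, 1.674, 5.95)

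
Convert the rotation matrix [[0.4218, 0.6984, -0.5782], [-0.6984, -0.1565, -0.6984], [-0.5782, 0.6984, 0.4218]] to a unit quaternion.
0.6494 + 0.5377i - 0.5377k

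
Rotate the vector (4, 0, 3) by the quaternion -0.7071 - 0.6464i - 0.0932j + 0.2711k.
(2.687, -3.946, -1.488)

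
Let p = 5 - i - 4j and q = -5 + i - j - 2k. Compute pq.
-28 + 18i + 13j - 5k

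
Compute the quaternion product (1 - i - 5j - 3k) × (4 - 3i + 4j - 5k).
6 + 30i - 12j - 36k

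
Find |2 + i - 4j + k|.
√22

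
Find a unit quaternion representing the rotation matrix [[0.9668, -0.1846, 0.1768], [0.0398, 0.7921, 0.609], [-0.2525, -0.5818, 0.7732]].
0.9397 - 0.3168i + 0.1142j + 0.0597k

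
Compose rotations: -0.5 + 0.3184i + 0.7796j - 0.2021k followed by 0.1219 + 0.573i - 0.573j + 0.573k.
0.3191 - 0.5786i + 0.6798j + 0.318k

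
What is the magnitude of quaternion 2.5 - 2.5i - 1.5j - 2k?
4.33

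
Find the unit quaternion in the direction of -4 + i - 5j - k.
-0.61 + 0.1525i - 0.7625j - 0.1525k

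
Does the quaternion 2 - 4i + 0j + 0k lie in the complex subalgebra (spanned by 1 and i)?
Yes. The quaternion 2 - 4i has j- and k-coefficients y = z = 0, so it lies in the complex subalgebra spanned by 1 and i.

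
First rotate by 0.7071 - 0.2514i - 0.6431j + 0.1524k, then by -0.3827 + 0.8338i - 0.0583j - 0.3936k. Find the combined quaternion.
-0.0385 + 0.4238i + 0.1768j - 0.8875k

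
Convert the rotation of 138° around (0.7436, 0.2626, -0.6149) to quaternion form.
0.3584 + 0.6942i + 0.2452j - 0.5741k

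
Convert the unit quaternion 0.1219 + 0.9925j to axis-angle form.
axis = (0, 1, 0), θ = 166°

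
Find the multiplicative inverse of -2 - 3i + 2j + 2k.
-0.0952 + 0.1429i - 0.0952j - 0.0952k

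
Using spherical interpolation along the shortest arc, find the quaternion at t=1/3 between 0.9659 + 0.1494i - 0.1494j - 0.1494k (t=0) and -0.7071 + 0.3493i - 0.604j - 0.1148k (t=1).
0.9895 - 0.0265i + 0.1261j - 0.0653k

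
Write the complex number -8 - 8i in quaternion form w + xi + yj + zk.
-8 - 8i + 0j + 0k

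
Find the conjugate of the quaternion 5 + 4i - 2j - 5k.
5 - 4i + 2j + 5k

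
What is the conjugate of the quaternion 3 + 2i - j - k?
3 - 2i + j + k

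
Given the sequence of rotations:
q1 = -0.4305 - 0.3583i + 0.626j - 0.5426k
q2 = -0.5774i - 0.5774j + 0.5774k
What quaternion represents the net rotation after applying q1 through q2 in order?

q2 · q1 = 0.4679 + 0.2004i - 0.2716j - 0.8169k
0.4679 + 0.2004i - 0.2716j - 0.8169k


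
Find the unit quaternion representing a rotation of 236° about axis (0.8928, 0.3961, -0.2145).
-0.4695 + 0.7883i + 0.3497j - 0.1894k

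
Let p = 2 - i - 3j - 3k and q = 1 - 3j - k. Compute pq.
-10 - 7i - 10j - 2k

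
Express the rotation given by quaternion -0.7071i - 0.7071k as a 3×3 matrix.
[[0, 0, 1], [0, -1, 0], [1, 0, 0]]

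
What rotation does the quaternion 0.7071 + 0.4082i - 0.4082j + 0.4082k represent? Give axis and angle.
axis = (√3/3, -√3/3, √3/3), θ = π/2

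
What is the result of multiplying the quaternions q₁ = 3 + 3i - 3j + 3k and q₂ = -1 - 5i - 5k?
27 - 3i + 3j - 33k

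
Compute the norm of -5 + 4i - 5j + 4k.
√82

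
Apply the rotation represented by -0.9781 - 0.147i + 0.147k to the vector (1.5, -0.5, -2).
(1.378, -0.313, -2.122)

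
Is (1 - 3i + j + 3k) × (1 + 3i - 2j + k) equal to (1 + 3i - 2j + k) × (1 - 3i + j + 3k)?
No: pq = 9 + 7i + 11j + 7k ≠ 9 - 7i - 13j + k = qp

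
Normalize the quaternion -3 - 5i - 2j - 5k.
-0.378 - 0.6299i - 0.252j - 0.6299k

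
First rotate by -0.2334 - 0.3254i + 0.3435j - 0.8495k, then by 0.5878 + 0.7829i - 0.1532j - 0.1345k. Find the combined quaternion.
0.0559 - 0.1977i + 0.9465j - 0.2489k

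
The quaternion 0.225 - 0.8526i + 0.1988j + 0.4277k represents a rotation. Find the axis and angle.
axis = (-0.875, 0.204, 0.439), θ = 154°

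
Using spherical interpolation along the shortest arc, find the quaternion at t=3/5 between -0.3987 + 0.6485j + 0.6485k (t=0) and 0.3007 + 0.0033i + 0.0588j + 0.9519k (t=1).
0.0172 + 0.0022i + 0.3401j + 0.9402k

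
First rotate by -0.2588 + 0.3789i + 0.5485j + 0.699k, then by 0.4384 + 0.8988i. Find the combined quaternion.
-0.454 - 0.0665i - 0.3878j + 0.7994k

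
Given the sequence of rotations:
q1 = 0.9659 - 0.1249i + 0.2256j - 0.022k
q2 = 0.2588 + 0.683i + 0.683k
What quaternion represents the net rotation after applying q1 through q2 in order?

q2 · q1 = 0.3503 + 0.4733i - 0.0119j + 0.8081k
0.3503 + 0.4733i - 0.0119j + 0.8081k


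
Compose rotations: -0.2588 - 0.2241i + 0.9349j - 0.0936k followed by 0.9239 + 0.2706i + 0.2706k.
-0.1531 - 0.5301i + 0.8284j + 0.0965k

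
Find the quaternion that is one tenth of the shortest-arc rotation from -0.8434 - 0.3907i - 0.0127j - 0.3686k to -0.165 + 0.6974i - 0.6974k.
-0.8434 - 0.2783i - 0.0123j - 0.4594k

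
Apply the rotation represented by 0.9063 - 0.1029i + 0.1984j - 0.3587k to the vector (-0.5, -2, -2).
(-2.418, -1.186, -1)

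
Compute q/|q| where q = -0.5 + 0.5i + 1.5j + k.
-0.2582 + 0.2582i + 0.7746j + 0.5164k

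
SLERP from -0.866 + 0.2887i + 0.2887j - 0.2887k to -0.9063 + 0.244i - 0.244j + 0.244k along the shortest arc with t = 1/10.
-0.8952 + 0.292i + 0.238j - 0.238k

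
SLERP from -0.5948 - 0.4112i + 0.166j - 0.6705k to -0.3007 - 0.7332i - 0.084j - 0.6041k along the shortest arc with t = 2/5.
-0.492 - 0.5582i + 0.0676j - 0.6647k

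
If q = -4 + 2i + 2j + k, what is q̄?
-4 - 2i - 2j - k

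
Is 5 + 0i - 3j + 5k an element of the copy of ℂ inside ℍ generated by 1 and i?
No. The quaternion 5 - 3j + 5k has j-coefficient y = -3 and k-coefficient z = 5, not both zero, so it does not lie in the complex subalgebra spanned by 1 and i.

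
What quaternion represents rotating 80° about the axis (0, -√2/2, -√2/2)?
0.766 - 0.4545j - 0.4545k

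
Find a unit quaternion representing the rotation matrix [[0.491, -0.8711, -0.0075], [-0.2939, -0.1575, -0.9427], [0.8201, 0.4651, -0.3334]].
0.5 + 0.7039i - 0.4138j + 0.2886k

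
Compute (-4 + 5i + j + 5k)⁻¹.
-0.0597 - 0.0746i - 0.0149j - 0.0746k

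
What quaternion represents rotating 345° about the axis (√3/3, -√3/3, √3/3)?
-0.9914 + 0.0754i - 0.0754j + 0.0754k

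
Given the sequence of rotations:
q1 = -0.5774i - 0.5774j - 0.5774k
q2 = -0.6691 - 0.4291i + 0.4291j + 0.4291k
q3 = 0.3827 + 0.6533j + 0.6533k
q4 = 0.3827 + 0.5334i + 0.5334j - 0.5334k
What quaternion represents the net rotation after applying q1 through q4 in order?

q2 · q1 = 0.2478 + 0.3863i - 0.1092j + 0.8819k
q3 · q2 · q1 = -0.41 + 0.7953i + 0.3725j + 0.247k
q4 · q3 · q2 · q1 = -0.6481 + 0.4161i - 0.6321j + 0.0877k
-0.6481 + 0.4161i - 0.6321j + 0.0877k


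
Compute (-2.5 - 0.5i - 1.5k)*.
-2.5 + 0.5i + 1.5k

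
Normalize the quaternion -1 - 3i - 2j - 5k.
-0.1601 - 0.4804i - 0.3203j - 0.8006k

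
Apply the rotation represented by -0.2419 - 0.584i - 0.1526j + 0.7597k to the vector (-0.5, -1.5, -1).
(0.095, 1.864, 0.133)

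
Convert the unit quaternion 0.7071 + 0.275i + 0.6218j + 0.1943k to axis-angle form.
axis = (0.3889, 0.8793, 0.2748), θ = π/2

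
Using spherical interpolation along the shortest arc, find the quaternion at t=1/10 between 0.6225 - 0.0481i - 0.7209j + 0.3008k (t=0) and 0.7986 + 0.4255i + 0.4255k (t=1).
0.6686 + 0.0046i - 0.6675j + 0.3277k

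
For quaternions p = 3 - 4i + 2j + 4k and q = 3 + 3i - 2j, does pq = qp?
No: pq = 25 + 5i + 12j + 14k ≠ 25 - 11i - 12j + 10k = qp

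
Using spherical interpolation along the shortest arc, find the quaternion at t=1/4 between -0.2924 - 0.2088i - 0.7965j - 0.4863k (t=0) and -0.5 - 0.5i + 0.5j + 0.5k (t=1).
-0.0877 - 0.0179i - 0.8218j - 0.5627k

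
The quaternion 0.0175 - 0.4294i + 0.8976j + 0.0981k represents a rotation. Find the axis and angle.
axis = (-0.4295, 0.8977, 0.0981), θ = 178°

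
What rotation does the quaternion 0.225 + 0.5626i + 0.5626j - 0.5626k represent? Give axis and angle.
axis = (√3/3, √3/3, -√3/3), θ = 154°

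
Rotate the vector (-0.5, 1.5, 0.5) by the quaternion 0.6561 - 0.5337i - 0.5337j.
(0.289, 0.711, -1.47)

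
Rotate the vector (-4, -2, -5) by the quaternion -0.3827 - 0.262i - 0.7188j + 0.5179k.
(-0.661, 4.152, 5.227)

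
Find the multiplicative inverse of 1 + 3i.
0.1 - 0.3i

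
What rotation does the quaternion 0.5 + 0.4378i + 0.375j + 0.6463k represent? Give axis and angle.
axis = (0.5055, 0.433, 0.7463), θ = 2π/3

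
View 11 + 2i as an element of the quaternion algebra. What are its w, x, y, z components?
11 + 2i + 0j + 0k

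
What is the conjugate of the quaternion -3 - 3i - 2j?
-3 + 3i + 2j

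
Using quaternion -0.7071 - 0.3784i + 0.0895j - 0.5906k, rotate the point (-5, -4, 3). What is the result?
(3.141, -5.824, -2.493)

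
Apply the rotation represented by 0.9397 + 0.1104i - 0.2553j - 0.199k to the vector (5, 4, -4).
(7.318, 1.857, 0.035)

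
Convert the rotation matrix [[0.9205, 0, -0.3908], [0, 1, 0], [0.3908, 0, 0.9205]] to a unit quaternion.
0.9799 - 0.1994j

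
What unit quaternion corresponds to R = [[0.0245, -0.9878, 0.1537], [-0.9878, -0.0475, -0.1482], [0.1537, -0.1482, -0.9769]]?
0.7157i - 0.6901j + 0.1074k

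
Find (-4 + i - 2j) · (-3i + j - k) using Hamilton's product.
5 + 14i - 3j - k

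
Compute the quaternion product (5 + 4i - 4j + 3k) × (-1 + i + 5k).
-24 - 19i - 13j + 26k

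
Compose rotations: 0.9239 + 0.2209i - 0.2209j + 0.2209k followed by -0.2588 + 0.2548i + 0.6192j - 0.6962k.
-0.0048 + 0.1612i + 0.4192j - 0.8935k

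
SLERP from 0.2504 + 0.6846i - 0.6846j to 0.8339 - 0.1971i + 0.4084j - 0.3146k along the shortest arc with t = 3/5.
-0.4892 + 0.5099i - 0.6675j + 0.2346k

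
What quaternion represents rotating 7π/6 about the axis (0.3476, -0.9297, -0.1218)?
-0.2588 + 0.3358i - 0.898j - 0.1176k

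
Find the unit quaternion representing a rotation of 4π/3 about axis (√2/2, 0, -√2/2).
-0.5 + 0.6124i - 0.6124k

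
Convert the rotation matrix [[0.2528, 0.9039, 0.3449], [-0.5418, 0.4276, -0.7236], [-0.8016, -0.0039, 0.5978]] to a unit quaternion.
0.7547 + 0.2384i + 0.3798j - 0.4789k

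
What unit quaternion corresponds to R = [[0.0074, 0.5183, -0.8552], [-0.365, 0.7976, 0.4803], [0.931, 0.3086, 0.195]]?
0.7071 - 0.0607i - 0.6315j - 0.3123k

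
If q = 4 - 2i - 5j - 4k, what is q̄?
4 + 2i + 5j + 4k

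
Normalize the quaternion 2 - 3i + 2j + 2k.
0.4364 - 0.6547i + 0.4364j + 0.4364k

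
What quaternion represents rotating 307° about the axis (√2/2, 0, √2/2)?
-0.8949 + 0.3155i + 0.3155k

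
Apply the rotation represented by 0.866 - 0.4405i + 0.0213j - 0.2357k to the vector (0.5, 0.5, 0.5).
(0.761, 0.413, 0.004)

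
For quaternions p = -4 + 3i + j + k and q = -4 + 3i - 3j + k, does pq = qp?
No: pq = 9 - 20i + 8j - 20k ≠ 9 - 28i + 8j + 4k = qp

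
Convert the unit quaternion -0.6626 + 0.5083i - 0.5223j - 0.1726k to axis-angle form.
axis = (0.6787, -0.6974, -0.2304), θ = 263°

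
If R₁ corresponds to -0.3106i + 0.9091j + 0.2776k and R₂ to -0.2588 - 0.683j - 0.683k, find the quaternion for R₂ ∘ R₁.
0.8105 + 0.5117i - 0.0231j - 0.284k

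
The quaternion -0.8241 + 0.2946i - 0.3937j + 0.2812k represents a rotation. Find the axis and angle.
axis = (0.5201, -0.695, 0.4964), θ = 291°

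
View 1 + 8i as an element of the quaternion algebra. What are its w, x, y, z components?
1 + 8i + 0j + 0k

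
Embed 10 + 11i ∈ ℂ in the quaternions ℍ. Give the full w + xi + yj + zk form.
10 + 11i + 0j + 0k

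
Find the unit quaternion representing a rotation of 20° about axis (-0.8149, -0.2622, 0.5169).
0.9848 - 0.1415i - 0.0455j + 0.0898k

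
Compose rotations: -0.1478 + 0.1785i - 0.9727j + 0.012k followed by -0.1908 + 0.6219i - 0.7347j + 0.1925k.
-0.7998 + 0.0525i + 0.3211j - 0.5045k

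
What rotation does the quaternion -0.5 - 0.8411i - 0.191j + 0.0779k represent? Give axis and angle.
axis = (-0.9712, -0.2205, 0.09), θ = 4π/3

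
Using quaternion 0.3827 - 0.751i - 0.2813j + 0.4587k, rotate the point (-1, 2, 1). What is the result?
(-1.182, -1.554, -1.478)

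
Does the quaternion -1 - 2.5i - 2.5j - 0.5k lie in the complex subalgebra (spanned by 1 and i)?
No. The quaternion -1 - 2.5i - 2.5j - 0.5k has j-coefficient y = -2.5 and k-coefficient z = -0.5, not both zero, so it does not lie in the complex subalgebra spanned by 1 and i.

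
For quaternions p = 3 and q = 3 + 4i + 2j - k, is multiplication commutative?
Yes: pq = qp = 9 + 12i + 6j - 3k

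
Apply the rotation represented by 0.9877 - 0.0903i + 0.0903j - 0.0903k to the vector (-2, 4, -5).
(-2.26, 3.449, -5.292)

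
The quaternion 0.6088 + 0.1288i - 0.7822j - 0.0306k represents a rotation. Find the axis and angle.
axis = (0.1624, -0.986, -0.0386), θ = 105°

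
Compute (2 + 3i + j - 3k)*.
2 - 3i - j + 3k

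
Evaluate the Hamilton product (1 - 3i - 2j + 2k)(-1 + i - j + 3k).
-6 + 12j + 6k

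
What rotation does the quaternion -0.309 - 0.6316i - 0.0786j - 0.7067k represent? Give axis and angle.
axis = (-0.6641, -0.0826, -0.7431), θ = 216°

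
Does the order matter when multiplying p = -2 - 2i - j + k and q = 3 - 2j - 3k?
Yes: pq = -5 - i - 5j + 13k ≠ -5 - 11i + 7j + 5k = qp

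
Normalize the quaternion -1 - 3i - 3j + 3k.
-0.189 - 0.5669i - 0.5669j + 0.5669k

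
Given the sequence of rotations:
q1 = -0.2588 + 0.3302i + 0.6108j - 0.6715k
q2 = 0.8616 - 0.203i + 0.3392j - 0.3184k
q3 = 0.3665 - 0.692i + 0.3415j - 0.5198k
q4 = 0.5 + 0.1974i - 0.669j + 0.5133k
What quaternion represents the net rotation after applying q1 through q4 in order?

q2 · q1 = -0.5769 + 0.3037i + 0.197j - 0.7322k
q3 · q2 · q1 = -0.4491 + 0.3629i - 0.7894j - 0.2085k
q4 · q3 · q2 · q1 = -0.7173 + 0.6375i + 0.1332j - 0.2478k
-0.7173 + 0.6375i + 0.1332j - 0.2478k


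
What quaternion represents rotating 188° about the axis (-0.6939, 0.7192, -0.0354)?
-0.0698 - 0.6922i + 0.7174j - 0.0353k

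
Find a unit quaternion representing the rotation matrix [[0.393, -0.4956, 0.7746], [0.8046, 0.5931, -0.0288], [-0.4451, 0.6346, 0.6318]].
0.809 + 0.205i + 0.3769j + 0.4018k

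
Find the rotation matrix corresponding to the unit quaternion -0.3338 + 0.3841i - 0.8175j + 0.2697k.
[[-0.4821, -0.448, 0.7529], [-0.8081, 0.5595, -0.1845], [-0.3386, -0.6974, -0.6317]]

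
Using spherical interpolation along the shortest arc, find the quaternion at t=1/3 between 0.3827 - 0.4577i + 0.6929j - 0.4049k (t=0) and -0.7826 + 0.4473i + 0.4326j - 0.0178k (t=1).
0.6619 - 0.5715i + 0.3652j - 0.3193k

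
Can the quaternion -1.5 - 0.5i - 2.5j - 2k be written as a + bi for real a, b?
No. The quaternion -1.5 - 0.5i - 2.5j - 2k has j-coefficient y = -2.5 and k-coefficient z = -2, not both zero, so it does not lie in the complex subalgebra spanned by 1 and i.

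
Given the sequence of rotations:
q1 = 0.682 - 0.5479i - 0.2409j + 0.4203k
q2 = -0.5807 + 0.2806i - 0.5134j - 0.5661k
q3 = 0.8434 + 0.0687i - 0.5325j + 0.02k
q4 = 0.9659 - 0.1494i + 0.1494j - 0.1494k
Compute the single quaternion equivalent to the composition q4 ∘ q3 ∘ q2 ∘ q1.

q2 · q1 = -0.128 + 0.1574i - 0.018j - 0.979k
q3 · q2 · q1 = -0.1088 + 0.6456i + 0.1234j - 0.7457k
q4 · q3 · q2 · q1 = -0.1385 + 0.5469i - 0.1049j - 0.8189k
-0.1385 + 0.5469i - 0.1049j - 0.8189k


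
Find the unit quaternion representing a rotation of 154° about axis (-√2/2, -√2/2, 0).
0.225 - 0.689i - 0.689j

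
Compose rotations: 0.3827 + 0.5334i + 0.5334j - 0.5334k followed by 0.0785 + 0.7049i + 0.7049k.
0.03 - 0.0644i + 0.7939j + 0.6039k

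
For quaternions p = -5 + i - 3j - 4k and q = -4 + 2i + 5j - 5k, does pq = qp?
No: pq = 13 + 21i - 16j + 52k ≠ 13 - 49i - 10j + 30k = qp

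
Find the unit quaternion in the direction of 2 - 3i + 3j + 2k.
0.3922 - 0.5883i + 0.5883j + 0.3922k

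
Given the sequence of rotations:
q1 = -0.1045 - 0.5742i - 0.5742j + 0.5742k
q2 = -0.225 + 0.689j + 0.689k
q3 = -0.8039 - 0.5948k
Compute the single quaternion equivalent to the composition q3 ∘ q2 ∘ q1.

q2 · q1 = 0.0235 + 0.9204i - 0.3384j + 0.1944k
q3 · q2 · q1 = 0.0967 - 0.9412i - 0.2754j - 0.1703k
0.0967 - 0.9412i - 0.2754j - 0.1703k


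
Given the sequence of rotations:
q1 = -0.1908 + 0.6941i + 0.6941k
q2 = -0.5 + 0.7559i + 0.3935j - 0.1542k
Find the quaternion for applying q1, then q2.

q2 · q1 = -0.3222 - 0.2181i - 0.7068j - 0.5908k
-0.3222 - 0.2181i - 0.7068j - 0.5908k


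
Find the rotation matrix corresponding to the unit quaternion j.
[[-1, 0, 0], [0, 1, 0], [0, 0, -1]]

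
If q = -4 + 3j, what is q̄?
-4 - 3j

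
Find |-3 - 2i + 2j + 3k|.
√26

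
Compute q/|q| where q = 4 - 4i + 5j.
0.5298 - 0.5298i + 0.6623j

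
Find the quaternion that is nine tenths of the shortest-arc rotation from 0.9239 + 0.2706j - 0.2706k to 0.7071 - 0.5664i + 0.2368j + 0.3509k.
0.7597 - 0.5237i + 0.25j + 0.2934k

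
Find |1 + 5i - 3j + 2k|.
√39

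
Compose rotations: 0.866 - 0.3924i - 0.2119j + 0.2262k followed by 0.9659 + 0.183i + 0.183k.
0.8669 - 0.1818i - 0.3179j + 0.3382k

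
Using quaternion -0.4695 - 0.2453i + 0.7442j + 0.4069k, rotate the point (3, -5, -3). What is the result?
(1.294, -6.11, -1.998)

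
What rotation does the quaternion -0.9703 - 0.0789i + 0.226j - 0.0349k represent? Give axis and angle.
axis = (-0.3262, 0.9342, -0.1443), θ = 332°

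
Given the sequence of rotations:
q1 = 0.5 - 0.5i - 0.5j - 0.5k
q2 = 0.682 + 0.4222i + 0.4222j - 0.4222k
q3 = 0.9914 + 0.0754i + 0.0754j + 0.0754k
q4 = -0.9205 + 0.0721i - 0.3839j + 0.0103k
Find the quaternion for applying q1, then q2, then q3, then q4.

q2 · q1 = 0.5521 - 0.5521i + 0.2923j - 0.5521k
q3 · q2 · q1 = 0.6086 - 0.5694i + 0.3314j - 0.4421k
q4 · q3 · q2 · q1 = -0.3874 + 0.7343i - 0.5127j + 0.2185k
-0.3874 + 0.7343i - 0.5127j + 0.2185k


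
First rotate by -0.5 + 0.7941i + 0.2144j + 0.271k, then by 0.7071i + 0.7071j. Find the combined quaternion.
-0.7131 - 0.1619i - 0.5452j - 0.4099k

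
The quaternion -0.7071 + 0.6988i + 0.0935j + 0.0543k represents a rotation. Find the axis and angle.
axis = (0.9882, 0.1322, 0.0768), θ = 3π/2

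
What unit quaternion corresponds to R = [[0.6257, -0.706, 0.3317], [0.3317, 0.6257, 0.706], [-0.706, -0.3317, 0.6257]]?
0.8481 - 0.3059i + 0.3059j + 0.3059k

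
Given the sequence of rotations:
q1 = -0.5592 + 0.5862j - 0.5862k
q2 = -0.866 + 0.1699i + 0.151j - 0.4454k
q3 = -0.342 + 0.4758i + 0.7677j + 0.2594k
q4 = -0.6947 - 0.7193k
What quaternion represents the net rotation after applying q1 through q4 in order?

q2 · q1 = 0.1347 + 0.0776i - 0.4925j + 0.8563k
q3 · q2 · q1 = 0.073 + 0.8227i - 0.1155j - 0.5518k
q4 · q3 · q2 · q1 = -0.4476 - 0.6546i - 0.5115j + 0.3308k
-0.4476 - 0.6546i - 0.5115j + 0.3308k


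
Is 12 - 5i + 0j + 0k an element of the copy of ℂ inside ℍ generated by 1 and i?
Yes. The quaternion 12 - 5i has j- and k-coefficients y = z = 0, so it lies in the complex subalgebra spanned by 1 and i.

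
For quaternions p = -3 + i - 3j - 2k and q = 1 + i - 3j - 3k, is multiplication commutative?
No: pq = -19 + i + 7j + 7k ≠ -19 - 5i + 5j + 7k = qp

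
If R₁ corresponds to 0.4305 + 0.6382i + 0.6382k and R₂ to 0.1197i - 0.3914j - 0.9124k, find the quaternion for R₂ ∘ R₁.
0.5059 - 0.1983i - 0.8272j - 0.143k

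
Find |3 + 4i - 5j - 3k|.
√59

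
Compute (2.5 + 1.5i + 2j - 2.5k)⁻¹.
0.1333 - 0.08i - 0.1067j + 0.1333k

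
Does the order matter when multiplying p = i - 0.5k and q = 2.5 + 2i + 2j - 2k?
Yes: pq = -3 + 3.5i + j + 0.75k ≠ -3 + 1.5i - j - 3.25k = qp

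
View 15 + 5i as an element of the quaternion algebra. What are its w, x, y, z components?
15 + 5i + 0j + 0k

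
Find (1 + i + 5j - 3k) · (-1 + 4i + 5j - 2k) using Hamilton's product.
-36 + 8i - 10j - 14k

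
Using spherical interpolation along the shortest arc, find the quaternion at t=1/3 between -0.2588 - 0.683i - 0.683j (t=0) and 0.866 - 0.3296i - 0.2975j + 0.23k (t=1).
0.1801 - 0.6989i - 0.6845j + 0.1033k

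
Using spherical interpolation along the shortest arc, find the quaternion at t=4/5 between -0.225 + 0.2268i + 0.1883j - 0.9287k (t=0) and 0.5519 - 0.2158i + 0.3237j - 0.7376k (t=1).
0.4157 - 0.1302i + 0.3184j - 0.842k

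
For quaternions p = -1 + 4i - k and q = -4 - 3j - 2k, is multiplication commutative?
No: pq = 2 - 19i + 11j - 6k ≠ 2 - 13i - 5j + 18k = qp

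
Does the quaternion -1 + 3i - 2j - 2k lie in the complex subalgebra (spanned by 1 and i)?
No. The quaternion -1 + 3i - 2j - 2k has j-coefficient y = -2 and k-coefficient z = -2, not both zero, so it does not lie in the complex subalgebra spanned by 1 and i.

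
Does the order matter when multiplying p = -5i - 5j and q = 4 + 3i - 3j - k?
Yes: pq = -15i - 25j + 30k ≠ -25i - 15j - 30k = qp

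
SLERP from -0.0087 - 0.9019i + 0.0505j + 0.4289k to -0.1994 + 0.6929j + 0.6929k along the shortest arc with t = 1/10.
-0.0342 - 0.8559i + 0.1381j + 0.4972k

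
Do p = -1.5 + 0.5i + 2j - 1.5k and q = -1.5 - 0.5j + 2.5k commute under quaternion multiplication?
No: pq = 7 + 3.5i - 3.5j - 1.75k ≠ 7 - 5i - j - 1.25k = qp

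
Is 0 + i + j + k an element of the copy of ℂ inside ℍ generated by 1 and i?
No. The quaternion i + j + k has j-coefficient y = 1 and k-coefficient z = 1, not both zero, so it does not lie in the complex subalgebra spanned by 1 and i.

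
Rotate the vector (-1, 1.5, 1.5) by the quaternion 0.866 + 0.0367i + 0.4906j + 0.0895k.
(0.603, 1.317, 1.844)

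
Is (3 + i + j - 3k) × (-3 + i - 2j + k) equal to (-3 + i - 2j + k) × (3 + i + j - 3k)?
No: pq = -5 - 5i - 13j + 9k ≠ -5 + 5i - 5j + 15k = qp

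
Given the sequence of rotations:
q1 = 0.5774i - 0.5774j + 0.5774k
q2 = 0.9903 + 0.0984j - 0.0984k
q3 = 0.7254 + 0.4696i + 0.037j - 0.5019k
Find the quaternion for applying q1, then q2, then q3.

q2 · q1 = 0.1136 + 0.5718i - 0.6286j + 0.515k
q3 · q2 · q1 = 0.0956 + 0.1717i - 0.9806j + 0.0002k
0.0956 + 0.1717i - 0.9806j + 0.0002k


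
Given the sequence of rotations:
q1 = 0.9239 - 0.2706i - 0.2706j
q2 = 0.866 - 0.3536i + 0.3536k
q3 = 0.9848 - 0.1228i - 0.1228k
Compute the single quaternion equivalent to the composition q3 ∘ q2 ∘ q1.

q2 · q1 = 0.7044 - 0.4653i - 0.33j + 0.4224k
q3 · q2 · q1 = 0.6884 - 0.5853i - 0.216j + 0.37k
0.6884 - 0.5853i - 0.216j + 0.37k


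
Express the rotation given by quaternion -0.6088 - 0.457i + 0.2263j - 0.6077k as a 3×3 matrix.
[[0.159, -0.9468, 0.2799], [0.5331, -0.1563, -0.8315], [0.831, 0.2814, 0.4799]]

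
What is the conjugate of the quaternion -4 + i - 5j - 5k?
-4 - i + 5j + 5k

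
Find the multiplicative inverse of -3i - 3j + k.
0.1579i + 0.1579j - 0.0526k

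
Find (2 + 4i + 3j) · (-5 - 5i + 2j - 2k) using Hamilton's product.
4 - 36i - 3j + 19k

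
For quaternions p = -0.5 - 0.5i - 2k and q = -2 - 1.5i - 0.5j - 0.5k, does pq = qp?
No: pq = -0.75 + 0.75i + 3j + 4.5k ≠ -0.75 + 2.75i - 2.5j + 4k = qp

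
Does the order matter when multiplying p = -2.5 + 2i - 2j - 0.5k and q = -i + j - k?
Yes: pq = 3.5 + 5i + 2.5k ≠ 3.5 - 5j + 2.5k = qp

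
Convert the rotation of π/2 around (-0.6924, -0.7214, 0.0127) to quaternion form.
0.7071 - 0.4896i - 0.5101j + 0.009k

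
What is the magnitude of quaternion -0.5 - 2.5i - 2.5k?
3.571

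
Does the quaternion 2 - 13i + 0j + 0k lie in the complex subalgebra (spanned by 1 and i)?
Yes. The quaternion 2 - 13i has j- and k-coefficients y = z = 0, so it lies in the complex subalgebra spanned by 1 and i.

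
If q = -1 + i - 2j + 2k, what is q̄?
-1 - i + 2j - 2k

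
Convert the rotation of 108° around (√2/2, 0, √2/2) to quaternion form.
0.5878 + 0.5721i + 0.5721k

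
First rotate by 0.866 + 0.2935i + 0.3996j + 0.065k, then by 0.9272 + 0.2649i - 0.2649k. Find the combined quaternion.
0.7424 + 0.6074i + 0.2755j - 0.0633k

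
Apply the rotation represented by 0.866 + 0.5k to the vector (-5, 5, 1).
(-6.83, -1.83, 1)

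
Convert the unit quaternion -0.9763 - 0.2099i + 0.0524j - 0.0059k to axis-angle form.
axis = (-0.9699, 0.2421, -0.0273), θ = 335°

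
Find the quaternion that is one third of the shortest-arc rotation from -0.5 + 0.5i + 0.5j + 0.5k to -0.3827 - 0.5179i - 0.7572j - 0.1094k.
-0.2199 + 0.5755i + 0.67j + 0.4142k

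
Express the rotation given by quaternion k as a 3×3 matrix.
[[-1, 0, 0], [0, -1, 0], [0, 0, 1]]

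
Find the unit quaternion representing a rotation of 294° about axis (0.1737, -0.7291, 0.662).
-0.8387 + 0.0946i - 0.3971j + 0.3606k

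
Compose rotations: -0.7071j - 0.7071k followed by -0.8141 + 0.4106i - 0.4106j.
-0.2903 + 0.2903i + 0.866j + 0.2853k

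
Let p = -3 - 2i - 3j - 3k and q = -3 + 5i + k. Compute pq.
22 - 12i - 4j + 21k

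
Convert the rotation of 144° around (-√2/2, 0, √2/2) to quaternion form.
0.309 - 0.6725i + 0.6725k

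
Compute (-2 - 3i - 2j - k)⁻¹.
-0.1111 + 0.1667i + 0.1111j + 0.0556k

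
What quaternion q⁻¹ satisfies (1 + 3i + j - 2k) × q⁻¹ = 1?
0.0667 - 0.2i - 0.0667j + 0.1333k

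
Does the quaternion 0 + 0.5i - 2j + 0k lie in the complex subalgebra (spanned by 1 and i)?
No. The quaternion 0.5i - 2j has j-coefficient y = -2 and k-coefficient z = 0, not both zero, so it does not lie in the complex subalgebra spanned by 1 and i.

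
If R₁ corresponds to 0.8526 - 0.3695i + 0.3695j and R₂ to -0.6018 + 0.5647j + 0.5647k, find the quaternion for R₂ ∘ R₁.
-0.7218 + 0.0137i + 0.0504j + 0.6901k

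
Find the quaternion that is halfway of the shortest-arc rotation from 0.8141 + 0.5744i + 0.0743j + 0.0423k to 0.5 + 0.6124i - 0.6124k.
0.7059 + 0.6375i + 0.0399j - 0.3062k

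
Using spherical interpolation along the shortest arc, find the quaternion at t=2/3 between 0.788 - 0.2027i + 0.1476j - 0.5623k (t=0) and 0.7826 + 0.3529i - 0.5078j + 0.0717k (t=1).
0.9115 + 0.1844i - 0.3238j - 0.1742k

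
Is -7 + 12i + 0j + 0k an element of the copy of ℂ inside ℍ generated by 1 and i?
Yes. The quaternion -7 + 12i has j- and k-coefficients y = z = 0, so it lies in the complex subalgebra spanned by 1 and i.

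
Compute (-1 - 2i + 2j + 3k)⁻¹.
-0.0556 + 0.1111i - 0.1111j - 0.1667k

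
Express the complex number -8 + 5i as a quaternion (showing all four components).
-8 + 5i + 0j + 0k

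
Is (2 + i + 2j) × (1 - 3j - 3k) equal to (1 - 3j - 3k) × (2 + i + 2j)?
No: pq = 8 - 5i - j - 9k ≠ 8 + 7i - 7j - 3k = qp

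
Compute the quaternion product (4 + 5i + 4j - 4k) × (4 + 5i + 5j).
-29 + 60i + 16j - 11k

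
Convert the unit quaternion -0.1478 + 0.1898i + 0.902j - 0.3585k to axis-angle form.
axis = (0.1919, 0.912, -0.3625), θ = 197°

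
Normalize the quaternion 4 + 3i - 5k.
0.5657 + 0.4243i - 0.7071k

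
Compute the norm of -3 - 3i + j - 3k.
√28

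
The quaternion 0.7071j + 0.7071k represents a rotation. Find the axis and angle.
axis = (0, √2/2, √2/2), θ = π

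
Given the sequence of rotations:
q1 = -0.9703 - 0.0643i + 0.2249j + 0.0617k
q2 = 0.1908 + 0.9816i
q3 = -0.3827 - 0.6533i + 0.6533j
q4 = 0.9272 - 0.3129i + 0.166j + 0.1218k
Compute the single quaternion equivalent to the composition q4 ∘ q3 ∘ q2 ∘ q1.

q2 · q1 = -0.122 - 0.9647i - 0.0177j + 0.2325k
q3 · q2 · q1 = -0.572 + 0.6008i + 0.079j + 0.5528k
q4 · q3 · q2 · q1 = -0.4228 + 0.8182i + 0.2244j + 0.3184k
-0.4228 + 0.8182i + 0.2244j + 0.3184k


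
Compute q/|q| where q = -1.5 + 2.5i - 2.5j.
-0.3906 + 0.6509i - 0.6509j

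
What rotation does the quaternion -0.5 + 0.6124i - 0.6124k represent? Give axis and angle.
axis = (√2/2, 0, -√2/2), θ = 4π/3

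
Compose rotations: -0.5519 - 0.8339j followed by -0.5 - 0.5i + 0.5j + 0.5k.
0.6929 + 0.6929i + 0.141j + 0.141k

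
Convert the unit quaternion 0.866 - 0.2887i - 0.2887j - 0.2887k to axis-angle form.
axis = (-√3/3, -√3/3, -√3/3), θ = π/3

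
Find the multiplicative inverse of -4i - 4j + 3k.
0.0976i + 0.0976j - 0.0732k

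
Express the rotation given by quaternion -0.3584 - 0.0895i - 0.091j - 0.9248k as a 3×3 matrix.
[[-0.7271, -0.6466, 0.2308], [0.6792, -0.7265, 0.1042], [0.1003, 0.2325, 0.9674]]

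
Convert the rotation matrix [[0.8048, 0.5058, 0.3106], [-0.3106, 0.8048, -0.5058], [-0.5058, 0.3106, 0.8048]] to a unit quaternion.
0.9239 + 0.2209i + 0.2209j - 0.2209k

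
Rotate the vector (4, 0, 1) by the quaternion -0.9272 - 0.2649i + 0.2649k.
(3.298, -2.456, 0.298)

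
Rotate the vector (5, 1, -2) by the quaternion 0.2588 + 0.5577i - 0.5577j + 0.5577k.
(-2.798, -0.09, 4.708)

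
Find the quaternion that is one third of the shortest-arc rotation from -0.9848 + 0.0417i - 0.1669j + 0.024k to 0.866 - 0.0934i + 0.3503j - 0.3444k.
-0.9615 + 0.0601i - 0.2324j + 0.1337k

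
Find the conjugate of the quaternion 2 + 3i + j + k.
2 - 3i - j - k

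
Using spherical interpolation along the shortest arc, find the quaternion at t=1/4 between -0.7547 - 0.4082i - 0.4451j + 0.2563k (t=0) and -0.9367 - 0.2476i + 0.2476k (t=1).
-0.8212 - 0.3767i - 0.3404j + 0.2605k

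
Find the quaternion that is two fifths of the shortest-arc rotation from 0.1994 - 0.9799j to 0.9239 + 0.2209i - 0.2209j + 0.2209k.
0.5901 + 0.1078i - 0.7928j + 0.1078k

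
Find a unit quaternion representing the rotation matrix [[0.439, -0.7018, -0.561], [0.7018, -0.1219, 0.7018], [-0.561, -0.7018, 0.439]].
0.6626 - 0.5296i + 0.5296k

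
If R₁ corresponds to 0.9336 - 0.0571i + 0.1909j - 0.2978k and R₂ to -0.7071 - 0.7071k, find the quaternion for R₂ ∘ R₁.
-0.8707 + 0.1754i - 0.0946j - 0.4496k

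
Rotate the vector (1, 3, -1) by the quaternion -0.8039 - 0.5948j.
(-0.664, 3, -1.249)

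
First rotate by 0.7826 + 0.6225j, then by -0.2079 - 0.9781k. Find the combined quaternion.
-0.1627 + 0.6089i - 0.1294j - 0.7655k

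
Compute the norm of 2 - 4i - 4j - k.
√37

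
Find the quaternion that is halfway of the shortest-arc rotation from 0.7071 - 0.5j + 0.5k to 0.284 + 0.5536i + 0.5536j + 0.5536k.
0.6395 + 0.3572i + 0.0346j + 0.6799k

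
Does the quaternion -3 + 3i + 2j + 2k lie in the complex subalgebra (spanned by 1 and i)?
No. The quaternion -3 + 3i + 2j + 2k has j-coefficient y = 2 and k-coefficient z = 2, not both zero, so it does not lie in the complex subalgebra spanned by 1 and i.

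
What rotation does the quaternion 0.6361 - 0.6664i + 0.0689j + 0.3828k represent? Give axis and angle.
axis = (-0.8637, 0.0893, 0.4961), θ = 101°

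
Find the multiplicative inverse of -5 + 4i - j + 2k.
-0.1087 - 0.087i + 0.0217j - 0.0435k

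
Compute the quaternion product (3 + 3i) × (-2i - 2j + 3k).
6 - 6i - 15j + 3k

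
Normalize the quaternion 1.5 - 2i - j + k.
0.5222 - 0.6963i - 0.3482j + 0.3482k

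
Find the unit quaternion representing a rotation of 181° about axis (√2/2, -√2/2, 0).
-0.0087 + 0.7071i - 0.7071j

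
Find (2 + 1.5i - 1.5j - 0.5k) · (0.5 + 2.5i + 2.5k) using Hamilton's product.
-1.5 + 2i - 5.75j + 8.5k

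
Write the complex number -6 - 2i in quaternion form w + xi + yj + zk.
-6 - 2i + 0j + 0k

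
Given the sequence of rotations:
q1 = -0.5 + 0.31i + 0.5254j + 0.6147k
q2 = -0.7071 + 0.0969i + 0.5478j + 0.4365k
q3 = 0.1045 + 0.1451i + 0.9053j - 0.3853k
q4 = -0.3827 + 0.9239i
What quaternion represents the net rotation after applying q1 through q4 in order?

q2 · q1 = -0.2326 - 0.1603i - 0.5697j - 0.7718k
q3 · q2 · q1 = 0.2173 - 0.9687i - 0.0964j + 0.0714k
q4 · q3 · q2 · q1 = 0.8118 + 0.5715i - 0.0291j - 0.1164k
0.8118 + 0.5715i - 0.0291j - 0.1164k


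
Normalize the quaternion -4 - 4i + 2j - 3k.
-0.5963 - 0.5963i + 0.2981j - 0.4472k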